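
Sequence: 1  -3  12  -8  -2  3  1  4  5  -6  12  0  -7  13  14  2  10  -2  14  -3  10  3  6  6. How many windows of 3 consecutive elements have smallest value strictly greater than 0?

6

(1, -3, 12) → min -3
(-3, 12, -8) → min -8
(12, -8, -2) → min -8
(-8, -2, 3) → min -8
(-2, 3, 1) → min -2
(3, 1, 4) → min 1  > 0 ✓
(1, 4, 5) → min 1  > 0 ✓
(4, 5, -6) → min -6
(5, -6, 12) → min -6
(-6, 12, 0) → min -6
(12, 0, -7) → min -7
(0, -7, 13) → min -7
(-7, 13, 14) → min -7
(13, 14, 2) → min 2  > 0 ✓
(14, 2, 10) → min 2  > 0 ✓
(2, 10, -2) → min -2
(10, -2, 14) → min -2
(-2, 14, -3) → min -3
(14, -3, 10) → min -3
(-3, 10, 3) → min -3
(10, 3, 6) → min 3  > 0 ✓
(3, 6, 6) → min 3  > 0 ✓
6 windows satisfy the condition.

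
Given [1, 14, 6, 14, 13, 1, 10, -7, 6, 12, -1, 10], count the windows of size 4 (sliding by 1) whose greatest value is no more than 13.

(1, 14, 6, 14) → max 14
(14, 6, 14, 13) → max 14
(6, 14, 13, 1) → max 14
(14, 13, 1, 10) → max 14
(13, 1, 10, -7) → max 13  ≤ 13 ✓
(1, 10, -7, 6) → max 10  ≤ 13 ✓
(10, -7, 6, 12) → max 12  ≤ 13 ✓
(-7, 6, 12, -1) → max 12  ≤ 13 ✓
(6, 12, -1, 10) → max 12  ≤ 13 ✓
5 windows satisfy the condition.

5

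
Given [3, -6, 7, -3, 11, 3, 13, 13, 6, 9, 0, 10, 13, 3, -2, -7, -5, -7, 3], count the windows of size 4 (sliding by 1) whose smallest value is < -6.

[3, -6, 7, -3] → min -6
[-6, 7, -3, 11] → min -6
[7, -3, 11, 3] → min -3
[-3, 11, 3, 13] → min -3
[11, 3, 13, 13] → min 3
[3, 13, 13, 6] → min 3
[13, 13, 6, 9] → min 6
[13, 6, 9, 0] → min 0
[6, 9, 0, 10] → min 0
[9, 0, 10, 13] → min 0
[0, 10, 13, 3] → min 0
[10, 13, 3, -2] → min -2
[13, 3, -2, -7] → min -7  < -6 ✓
[3, -2, -7, -5] → min -7  < -6 ✓
[-2, -7, -5, -7] → min -7  < -6 ✓
[-7, -5, -7, 3] → min -7  < -6 ✓
4 windows satisfy the condition.

4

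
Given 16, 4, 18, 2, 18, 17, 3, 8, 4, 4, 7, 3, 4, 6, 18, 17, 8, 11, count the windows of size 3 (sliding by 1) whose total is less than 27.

7

(16, 4, 18) → sum 38
(4, 18, 2) → sum 24  < 27 ✓
(18, 2, 18) → sum 38
(2, 18, 17) → sum 37
(18, 17, 3) → sum 38
(17, 3, 8) → sum 28
(3, 8, 4) → sum 15  < 27 ✓
(8, 4, 4) → sum 16  < 27 ✓
(4, 4, 7) → sum 15  < 27 ✓
(4, 7, 3) → sum 14  < 27 ✓
(7, 3, 4) → sum 14  < 27 ✓
(3, 4, 6) → sum 13  < 27 ✓
(4, 6, 18) → sum 28
(6, 18, 17) → sum 41
(18, 17, 8) → sum 43
(17, 8, 11) → sum 36
7 windows satisfy the condition.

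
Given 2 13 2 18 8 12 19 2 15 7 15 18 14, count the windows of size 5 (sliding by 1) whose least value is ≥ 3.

1

[2, 13, 2, 18, 8] → min 2
[13, 2, 18, 8, 12] → min 2
[2, 18, 8, 12, 19] → min 2
[18, 8, 12, 19, 2] → min 2
[8, 12, 19, 2, 15] → min 2
[12, 19, 2, 15, 7] → min 2
[19, 2, 15, 7, 15] → min 2
[2, 15, 7, 15, 18] → min 2
[15, 7, 15, 18, 14] → min 7  ≥ 3 ✓
1 window satisfy the condition.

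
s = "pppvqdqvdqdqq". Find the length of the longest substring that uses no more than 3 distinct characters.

[p] 1 distinct, len 1
[p, p] 1 distinct, len 2
[p, p, p] 1 distinct, len 3
[p, p, p, v] 2 distinct, len 4
[p, p, p, v, q] 3 distinct, len 5
[v, q, d] 3 distinct, len 3
[v, q, d, q] 3 distinct, len 4
[v, q, d, q, v] 3 distinct, len 5
[v, q, d, q, v, d] 3 distinct, len 6
[v, q, d, q, v, d, q] 3 distinct, len 7
[v, q, d, q, v, d, q, d] 3 distinct, len 8
[v, q, d, q, v, d, q, d, q] 3 distinct, len 9
[v, q, d, q, v, d, q, d, q, q] 3 distinct, len 10
Longest length with ≤3 distinct: 10.

10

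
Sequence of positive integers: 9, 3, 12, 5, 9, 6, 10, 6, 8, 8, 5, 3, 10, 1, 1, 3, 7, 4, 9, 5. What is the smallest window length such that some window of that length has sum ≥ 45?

6

add 9: running sum 9 < 45
add 3: running sum 12 < 45
add 12: running sum 24 < 45
add 5: running sum 29 < 45
add 9: running sum 38 < 45
add 6: running sum 44 < 45
end 6: [3, 12, 5, 9, 6, 10] sum 45, len 6
end 7: [12, 5, 9, 6, 10, 6] sum 48, len 6
end 8: [12, 5, 9, 6, 10, 6, 8] sum 56, len 7
end 9: [9, 6, 10, 6, 8, 8] sum 47, len 6
end 10: [9, 6, 10, 6, 8, 8, 5] sum 52, len 7
end 11: [6, 10, 6, 8, 8, 5, 3] sum 46, len 7
end 12: [10, 6, 8, 8, 5, 3, 10] sum 50, len 7
end 13: [10, 6, 8, 8, 5, 3, 10, 1] sum 51, len 8
end 14: [10, 6, 8, 8, 5, 3, 10, 1, 1] sum 52, len 9
end 15: [6, 8, 8, 5, 3, 10, 1, 1, 3] sum 45, len 9
end 16: [8, 8, 5, 3, 10, 1, 1, 3, 7] sum 46, len 9
end 17: [8, 8, 5, 3, 10, 1, 1, 3, 7, 4] sum 50, len 10
end 18: [8, 5, 3, 10, 1, 1, 3, 7, 4, 9] sum 51, len 10
end 19: [5, 3, 10, 1, 1, 3, 7, 4, 9, 5] sum 48, len 10
Shortest qualifying length: 6.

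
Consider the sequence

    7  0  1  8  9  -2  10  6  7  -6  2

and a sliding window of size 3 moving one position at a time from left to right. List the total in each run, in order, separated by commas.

Sliding a size-3 window across the 11 values:
[7, 0, 1] → sum 8
[0, 1, 8] → sum 9
[1, 8, 9] → sum 18
[8, 9, -2] → sum 15
[9, -2, 10] → sum 17
[-2, 10, 6] → sum 14
[10, 6, 7] → sum 23
[6, 7, -6] → sum 7
[7, -6, 2] → sum 3

8, 9, 18, 15, 17, 14, 23, 7, 3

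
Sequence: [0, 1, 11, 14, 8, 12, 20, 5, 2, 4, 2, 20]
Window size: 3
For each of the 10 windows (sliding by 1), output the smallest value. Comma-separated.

0, 1, 8, 8, 8, 5, 2, 2, 2, 2

0 1 11 → min 0
1 11 14 → min 1
11 14 8 → min 8
14 8 12 → min 8
8 12 20 → min 8
12 20 5 → min 5
20 5 2 → min 2
5 2 4 → min 2
2 4 2 → min 2
4 2 20 → min 2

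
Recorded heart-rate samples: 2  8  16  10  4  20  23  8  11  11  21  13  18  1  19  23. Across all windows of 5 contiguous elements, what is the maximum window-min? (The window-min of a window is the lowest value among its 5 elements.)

11

[2, 8, 16, 10, 4] → min 2
[8, 16, 10, 4, 20] → min 4
[16, 10, 4, 20, 23] → min 4
[10, 4, 20, 23, 8] → min 4
[4, 20, 23, 8, 11] → min 4
[20, 23, 8, 11, 11] → min 8
[23, 8, 11, 11, 21] → min 8
[8, 11, 11, 21, 13] → min 8
[11, 11, 21, 13, 18] → min 11
[11, 21, 13, 18, 1] → min 1
[21, 13, 18, 1, 19] → min 1
[13, 18, 1, 19, 23] → min 1
Maximum of these is 11.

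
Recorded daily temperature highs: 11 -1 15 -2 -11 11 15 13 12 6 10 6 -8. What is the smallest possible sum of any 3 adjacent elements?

-2

(11, -1, 15) → sum 25
(-1, 15, -2) → sum 12
(15, -2, -11) → sum 2
(-2, -11, 11) → sum -2
(-11, 11, 15) → sum 15
(11, 15, 13) → sum 39
(15, 13, 12) → sum 40
(13, 12, 6) → sum 31
(12, 6, 10) → sum 28
(6, 10, 6) → sum 22
(10, 6, -8) → sum 8
Smallest of these is -2.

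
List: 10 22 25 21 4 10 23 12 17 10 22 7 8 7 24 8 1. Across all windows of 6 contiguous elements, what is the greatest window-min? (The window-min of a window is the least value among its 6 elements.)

[10, 22, 25, 21, 4, 10] → min 4
[22, 25, 21, 4, 10, 23] → min 4
[25, 21, 4, 10, 23, 12] → min 4
[21, 4, 10, 23, 12, 17] → min 4
[4, 10, 23, 12, 17, 10] → min 4
[10, 23, 12, 17, 10, 22] → min 10
[23, 12, 17, 10, 22, 7] → min 7
[12, 17, 10, 22, 7, 8] → min 7
[17, 10, 22, 7, 8, 7] → min 7
[10, 22, 7, 8, 7, 24] → min 7
[22, 7, 8, 7, 24, 8] → min 7
[7, 8, 7, 24, 8, 1] → min 1
Greatest of these is 10.

10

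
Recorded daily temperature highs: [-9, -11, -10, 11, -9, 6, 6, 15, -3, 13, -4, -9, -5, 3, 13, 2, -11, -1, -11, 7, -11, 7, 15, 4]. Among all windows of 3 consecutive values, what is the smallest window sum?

-30

(-9, -11, -10) → sum -30
(-11, -10, 11) → sum -10
(-10, 11, -9) → sum -8
(11, -9, 6) → sum 8
(-9, 6, 6) → sum 3
(6, 6, 15) → sum 27
(6, 15, -3) → sum 18
(15, -3, 13) → sum 25
(-3, 13, -4) → sum 6
(13, -4, -9) → sum 0
(-4, -9, -5) → sum -18
(-9, -5, 3) → sum -11
(-5, 3, 13) → sum 11
(3, 13, 2) → sum 18
(13, 2, -11) → sum 4
(2, -11, -1) → sum -10
(-11, -1, -11) → sum -23
(-1, -11, 7) → sum -5
(-11, 7, -11) → sum -15
(7, -11, 7) → sum 3
(-11, 7, 15) → sum 11
(7, 15, 4) → sum 26
Smallest of these is -30.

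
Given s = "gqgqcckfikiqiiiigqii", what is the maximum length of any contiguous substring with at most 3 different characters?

[g] 1 distinct, len 1
[g, q] 2 distinct, len 2
[g, q, g] 2 distinct, len 3
[g, q, g, q] 2 distinct, len 4
[g, q, g, q, c] 3 distinct, len 5
[g, q, g, q, c, c] 3 distinct, len 6
[q, c, c, k] 3 distinct, len 4
[c, c, k, f] 3 distinct, len 4
[k, f, i] 3 distinct, len 3
[k, f, i, k] 3 distinct, len 4
[k, f, i, k, i] 3 distinct, len 5
[i, k, i, q] 3 distinct, len 4
[i, k, i, q, i] 3 distinct, len 5
[i, k, i, q, i, i] 3 distinct, len 6
[i, k, i, q, i, i, i] 3 distinct, len 7
[i, k, i, q, i, i, i, i] 3 distinct, len 8
[i, q, i, i, i, i, g] 3 distinct, len 7
[i, q, i, i, i, i, g, q] 3 distinct, len 8
[i, q, i, i, i, i, g, q, i] 3 distinct, len 9
[i, q, i, i, i, i, g, q, i, i] 3 distinct, len 10
Longest length with ≤3 distinct: 10.

10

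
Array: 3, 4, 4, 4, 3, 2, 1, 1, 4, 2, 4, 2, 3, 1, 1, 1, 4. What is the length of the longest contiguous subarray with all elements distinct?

[3] len 1
[3, 4] len 2
[4] len 1
[4] len 1
[4, 3] len 2
[4, 3, 2] len 3
[4, 3, 2, 1] len 4
[1] len 1
[1, 4] len 2
[1, 4, 2] len 3
[2, 4] len 2
[4, 2] len 2
[4, 2, 3] len 3
[4, 2, 3, 1] len 4
[1] len 1
[1] len 1
[1, 4] len 2
Longest all-distinct length: 4.

4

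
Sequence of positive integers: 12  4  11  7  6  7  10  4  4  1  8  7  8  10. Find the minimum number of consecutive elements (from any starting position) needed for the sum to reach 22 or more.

add 12: running sum 12 < 22
add 4: running sum 16 < 22
add 11: shortest ending here [12, 4, 11] sum 27, len 3
add 7: shortest ending here [4, 11, 7] sum 22, len 3
add 6: shortest ending here [11, 7, 6] sum 24, len 3
add 7: shortest ending here [11, 7, 6, 7] sum 31, len 4
add 10: shortest ending here [6, 7, 10] sum 23, len 3
add 4: shortest ending here [6, 7, 10, 4] sum 27, len 4
add 4: shortest ending here [7, 10, 4, 4] sum 25, len 4
add 1: shortest ending here [7, 10, 4, 4, 1] sum 26, len 5
add 8: shortest ending here [10, 4, 4, 1, 8] sum 27, len 5
add 7: shortest ending here [4, 4, 1, 8, 7] sum 24, len 5
add 8: shortest ending here [8, 7, 8] sum 23, len 3
add 10: shortest ending here [7, 8, 10] sum 25, len 3
Shortest qualifying length: 3.

3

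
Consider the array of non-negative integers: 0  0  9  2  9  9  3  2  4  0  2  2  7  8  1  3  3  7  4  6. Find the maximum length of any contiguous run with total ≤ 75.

→ 0: sum 0, len 1
→ 0: sum 0, len 2
→ 9: sum 9, len 3
→ 2: sum 11, len 4
→ 9: sum 20, len 5
→ 9: sum 29, len 6
→ 3: sum 32, len 7
→ 2: sum 34, len 8
→ 4: sum 38, len 9
→ 0: sum 38, len 10
→ 2: sum 40, len 11
→ 2: sum 42, len 12
→ 7: sum 49, len 13
→ 8: sum 57, len 14
→ 1: sum 58, len 15
→ 3: sum 61, len 16
→ 3: sum 64, len 17
→ 7: sum 71, len 18
→ 4: sum 75, len 19
→ 6 (dropped 0, 0, 9): sum 72, len 17
Longest length seen: 19.

19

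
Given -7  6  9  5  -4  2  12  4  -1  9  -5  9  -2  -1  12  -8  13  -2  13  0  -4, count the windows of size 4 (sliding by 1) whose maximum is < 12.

7

-7 6 9 5 → max 9  < 12 ✓
6 9 5 -4 → max 9  < 12 ✓
9 5 -4 2 → max 9  < 12 ✓
5 -4 2 12 → max 12
-4 2 12 4 → max 12
2 12 4 -1 → max 12
12 4 -1 9 → max 12
4 -1 9 -5 → max 9  < 12 ✓
-1 9 -5 9 → max 9  < 12 ✓
9 -5 9 -2 → max 9  < 12 ✓
-5 9 -2 -1 → max 9  < 12 ✓
9 -2 -1 12 → max 12
-2 -1 12 -8 → max 12
-1 12 -8 13 → max 13
12 -8 13 -2 → max 13
-8 13 -2 13 → max 13
13 -2 13 0 → max 13
-2 13 0 -4 → max 13
7 windows satisfy the condition.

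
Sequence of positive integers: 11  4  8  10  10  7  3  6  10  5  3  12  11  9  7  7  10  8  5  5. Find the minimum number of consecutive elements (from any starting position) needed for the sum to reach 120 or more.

Extend right; whenever the sum reaches 120, record the length and shrink from the left:
add 11: running sum 11 < 120
add 4: running sum 15 < 120
add 8: running sum 23 < 120
add 10: running sum 33 < 120
add 10: running sum 43 < 120
add 7: running sum 50 < 120
add 3: running sum 53 < 120
add 6: running sum 59 < 120
add 10: running sum 69 < 120
add 5: running sum 74 < 120
add 3: running sum 77 < 120
add 12: running sum 89 < 120
add 11: running sum 100 < 120
add 9: running sum 109 < 120
add 7: running sum 116 < 120
add 7: shortest ending here [11, 4, 8, 10, 10, 7, 3, 6, 10, 5, 3, 12, 11, 9, 7, 7] sum 123, len 16
add 10: shortest ending here [4, 8, 10, 10, 7, 3, 6, 10, 5, 3, 12, 11, 9, 7, 7, 10] sum 122, len 16
add 8: shortest ending here [8, 10, 10, 7, 3, 6, 10, 5, 3, 12, 11, 9, 7, 7, 10, 8] sum 126, len 16
add 5: shortest ending here [10, 10, 7, 3, 6, 10, 5, 3, 12, 11, 9, 7, 7, 10, 8, 5] sum 123, len 16
add 5: shortest ending here [10, 10, 7, 3, 6, 10, 5, 3, 12, 11, 9, 7, 7, 10, 8, 5, 5] sum 128, len 17
Shortest qualifying length: 16.

16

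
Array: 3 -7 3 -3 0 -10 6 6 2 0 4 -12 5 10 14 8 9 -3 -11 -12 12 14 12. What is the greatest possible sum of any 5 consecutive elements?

46

[3, -7, 3, -3, 0] → sum -4
[-7, 3, -3, 0, -10] → sum -17
[3, -3, 0, -10, 6] → sum -4
[-3, 0, -10, 6, 6] → sum -1
[0, -10, 6, 6, 2] → sum 4
[-10, 6, 6, 2, 0] → sum 4
[6, 6, 2, 0, 4] → sum 18
[6, 2, 0, 4, -12] → sum 0
[2, 0, 4, -12, 5] → sum -1
[0, 4, -12, 5, 10] → sum 7
[4, -12, 5, 10, 14] → sum 21
[-12, 5, 10, 14, 8] → sum 25
[5, 10, 14, 8, 9] → sum 46
[10, 14, 8, 9, -3] → sum 38
[14, 8, 9, -3, -11] → sum 17
[8, 9, -3, -11, -12] → sum -9
[9, -3, -11, -12, 12] → sum -5
[-3, -11, -12, 12, 14] → sum 0
[-11, -12, 12, 14, 12] → sum 15
Greatest of these is 46.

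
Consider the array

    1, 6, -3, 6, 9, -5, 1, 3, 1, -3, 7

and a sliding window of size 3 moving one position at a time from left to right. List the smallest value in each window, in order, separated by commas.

-3, -3, -3, -5, -5, -5, 1, -3, -3

1 6 -3 → min -3
6 -3 6 → min -3
-3 6 9 → min -3
6 9 -5 → min -5
9 -5 1 → min -5
-5 1 3 → min -5
1 3 1 → min 1
3 1 -3 → min -3
1 -3 7 → min -3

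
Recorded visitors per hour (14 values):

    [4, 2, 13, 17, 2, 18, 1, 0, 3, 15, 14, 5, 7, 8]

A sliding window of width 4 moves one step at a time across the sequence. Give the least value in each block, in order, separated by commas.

2, 2, 2, 1, 0, 0, 0, 0, 3, 5, 5

4 2 13 17 → min 2
2 13 17 2 → min 2
13 17 2 18 → min 2
17 2 18 1 → min 1
2 18 1 0 → min 0
18 1 0 3 → min 0
1 0 3 15 → min 0
0 3 15 14 → min 0
3 15 14 5 → min 3
15 14 5 7 → min 5
14 5 7 8 → min 5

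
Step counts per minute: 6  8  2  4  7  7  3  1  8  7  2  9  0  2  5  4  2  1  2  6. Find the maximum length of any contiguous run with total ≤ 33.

10

→ 6: sum 6, len 1
→ 8: sum 14, len 2
→ 2: sum 16, len 3
→ 4: sum 20, len 4
→ 7: sum 27, len 5
→ 7 (dropped 6): sum 28, len 5
→ 3: sum 31, len 6
→ 1: sum 32, len 7
→ 8 (dropped 8): sum 32, len 7
→ 7 (dropped 2, 4): sum 33, len 6
→ 2 (dropped 7): sum 28, len 6
→ 9 (dropped 7): sum 30, len 6
→ 0: sum 30, len 7
→ 2: sum 32, len 8
→ 5 (dropped 3, 1): sum 33, len 7
→ 4 (dropped 8): sum 29, len 7
→ 2: sum 31, len 8
→ 1: sum 32, len 9
→ 2 (dropped 7): sum 27, len 9
→ 6: sum 33, len 10
Longest length seen: 10.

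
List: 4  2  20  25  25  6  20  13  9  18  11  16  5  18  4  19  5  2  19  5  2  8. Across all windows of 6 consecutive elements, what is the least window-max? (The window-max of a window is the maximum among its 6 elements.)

18

4 2 20 25 25 6 → max 25
2 20 25 25 6 20 → max 25
20 25 25 6 20 13 → max 25
25 25 6 20 13 9 → max 25
25 6 20 13 9 18 → max 25
6 20 13 9 18 11 → max 20
20 13 9 18 11 16 → max 20
13 9 18 11 16 5 → max 18
9 18 11 16 5 18 → max 18
18 11 16 5 18 4 → max 18
11 16 5 18 4 19 → max 19
16 5 18 4 19 5 → max 19
5 18 4 19 5 2 → max 19
18 4 19 5 2 19 → max 19
4 19 5 2 19 5 → max 19
19 5 2 19 5 2 → max 19
5 2 19 5 2 8 → max 19
Least of these is 18.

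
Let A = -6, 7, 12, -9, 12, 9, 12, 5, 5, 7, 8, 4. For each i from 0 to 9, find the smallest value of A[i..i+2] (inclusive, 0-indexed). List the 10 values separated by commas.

-6, -9, -9, -9, 9, 5, 5, 5, 5, 4

(-6, 7, 12) → min -6
(7, 12, -9) → min -9
(12, -9, 12) → min -9
(-9, 12, 9) → min -9
(12, 9, 12) → min 9
(9, 12, 5) → min 5
(12, 5, 5) → min 5
(5, 5, 7) → min 5
(5, 7, 8) → min 5
(7, 8, 4) → min 4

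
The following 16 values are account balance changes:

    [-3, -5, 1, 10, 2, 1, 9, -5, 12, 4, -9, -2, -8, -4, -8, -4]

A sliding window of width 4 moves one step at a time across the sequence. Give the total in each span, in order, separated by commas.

3, 8, 14, 22, 7, 17, 20, 2, 5, -15, -23, -22, -24

-3 -5 1 10 → sum 3
-5 1 10 2 → sum 8
1 10 2 1 → sum 14
10 2 1 9 → sum 22
2 1 9 -5 → sum 7
1 9 -5 12 → sum 17
9 -5 12 4 → sum 20
-5 12 4 -9 → sum 2
12 4 -9 -2 → sum 5
4 -9 -2 -8 → sum -15
-9 -2 -8 -4 → sum -23
-2 -8 -4 -8 → sum -22
-8 -4 -8 -4 → sum -24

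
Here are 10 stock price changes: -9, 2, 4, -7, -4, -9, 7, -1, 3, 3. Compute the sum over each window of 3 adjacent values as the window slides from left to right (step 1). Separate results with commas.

-3, -1, -7, -20, -6, -3, 9, 5

Sliding a size-3 window across the 10 values:
[-9, 2, 4] → sum -3
[2, 4, -7] → sum -1
[4, -7, -4] → sum -7
[-7, -4, -9] → sum -20
[-4, -9, 7] → sum -6
[-9, 7, -1] → sum -3
[7, -1, 3] → sum 9
[-1, 3, 3] → sum 5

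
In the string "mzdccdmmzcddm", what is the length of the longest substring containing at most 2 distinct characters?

4

add m: window [m] (1 distinct), len 1
add z: window [m, z] (2 distinct), len 2
add d: window [z, d] (2 distinct), len 2
add c: window [d, c] (2 distinct), len 2
add c: window [d, c, c] (2 distinct), len 3
add d: window [d, c, c, d] (2 distinct), len 4
add m: window [d, m] (2 distinct), len 2
add m: window [d, m, m] (2 distinct), len 3
add z: window [m, m, z] (2 distinct), len 3
add c: window [z, c] (2 distinct), len 2
add d: window [c, d] (2 distinct), len 2
add d: window [c, d, d] (2 distinct), len 3
add m: window [d, d, m] (2 distinct), len 3
Longest length with ≤2 distinct: 4.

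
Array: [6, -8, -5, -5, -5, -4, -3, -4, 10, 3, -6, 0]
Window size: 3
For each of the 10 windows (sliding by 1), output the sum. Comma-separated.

-7, -18, -15, -14, -12, -11, 3, 9, 7, -3

6 -8 -5 → sum -7
-8 -5 -5 → sum -18
-5 -5 -5 → sum -15
-5 -5 -4 → sum -14
-5 -4 -3 → sum -12
-4 -3 -4 → sum -11
-3 -4 10 → sum 3
-4 10 3 → sum 9
10 3 -6 → sum 7
3 -6 0 → sum -3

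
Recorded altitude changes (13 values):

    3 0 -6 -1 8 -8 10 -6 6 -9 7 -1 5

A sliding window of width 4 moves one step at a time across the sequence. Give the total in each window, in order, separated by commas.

3 0 -6 -1 → sum -4
0 -6 -1 8 → sum 1
-6 -1 8 -8 → sum -7
-1 8 -8 10 → sum 9
8 -8 10 -6 → sum 4
-8 10 -6 6 → sum 2
10 -6 6 -9 → sum 1
-6 6 -9 7 → sum -2
6 -9 7 -1 → sum 3
-9 7 -1 5 → sum 2

-4, 1, -7, 9, 4, 2, 1, -2, 3, 2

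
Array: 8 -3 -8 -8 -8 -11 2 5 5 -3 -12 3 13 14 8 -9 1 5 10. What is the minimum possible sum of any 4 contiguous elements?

-35

8 -3 -8 -8 → sum -11
-3 -8 -8 -8 → sum -27
-8 -8 -8 -11 → sum -35
-8 -8 -11 2 → sum -25
-8 -11 2 5 → sum -12
-11 2 5 5 → sum 1
2 5 5 -3 → sum 9
5 5 -3 -12 → sum -5
5 -3 -12 3 → sum -7
-3 -12 3 13 → sum 1
-12 3 13 14 → sum 18
3 13 14 8 → sum 38
13 14 8 -9 → sum 26
14 8 -9 1 → sum 14
8 -9 1 5 → sum 5
-9 1 5 10 → sum 7
Minimum of these is -35.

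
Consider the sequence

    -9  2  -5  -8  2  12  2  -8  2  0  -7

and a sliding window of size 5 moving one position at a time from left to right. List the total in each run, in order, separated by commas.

-18, 3, 3, 0, 10, 8, -11

(-9, 2, -5, -8, 2) → sum -18
(2, -5, -8, 2, 12) → sum 3
(-5, -8, 2, 12, 2) → sum 3
(-8, 2, 12, 2, -8) → sum 0
(2, 12, 2, -8, 2) → sum 10
(12, 2, -8, 2, 0) → sum 8
(2, -8, 2, 0, -7) → sum -11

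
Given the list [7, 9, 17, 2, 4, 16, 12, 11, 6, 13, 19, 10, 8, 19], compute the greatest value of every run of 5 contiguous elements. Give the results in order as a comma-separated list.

17, 17, 17, 16, 16, 16, 19, 19, 19, 19

[7, 9, 17, 2, 4] → max 17
[9, 17, 2, 4, 16] → max 17
[17, 2, 4, 16, 12] → max 17
[2, 4, 16, 12, 11] → max 16
[4, 16, 12, 11, 6] → max 16
[16, 12, 11, 6, 13] → max 16
[12, 11, 6, 13, 19] → max 19
[11, 6, 13, 19, 10] → max 19
[6, 13, 19, 10, 8] → max 19
[13, 19, 10, 8, 19] → max 19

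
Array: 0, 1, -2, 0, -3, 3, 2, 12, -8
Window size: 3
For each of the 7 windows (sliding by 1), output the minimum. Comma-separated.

0 1 -2 → min -2
1 -2 0 → min -2
-2 0 -3 → min -3
0 -3 3 → min -3
-3 3 2 → min -3
3 2 12 → min 2
2 12 -8 → min -8

-2, -2, -3, -3, -3, 2, -8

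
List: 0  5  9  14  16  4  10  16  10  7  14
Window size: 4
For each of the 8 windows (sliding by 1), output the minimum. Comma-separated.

(0, 5, 9, 14) → min 0
(5, 9, 14, 16) → min 5
(9, 14, 16, 4) → min 4
(14, 16, 4, 10) → min 4
(16, 4, 10, 16) → min 4
(4, 10, 16, 10) → min 4
(10, 16, 10, 7) → min 7
(16, 10, 7, 14) → min 7

0, 5, 4, 4, 4, 4, 7, 7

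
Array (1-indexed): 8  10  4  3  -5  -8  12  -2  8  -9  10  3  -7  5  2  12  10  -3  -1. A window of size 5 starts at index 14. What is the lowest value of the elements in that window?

Elements at indices 14..18: 5, 2, 12, 10, -3
min(5, 2, 12, 10, -3) = -3

-3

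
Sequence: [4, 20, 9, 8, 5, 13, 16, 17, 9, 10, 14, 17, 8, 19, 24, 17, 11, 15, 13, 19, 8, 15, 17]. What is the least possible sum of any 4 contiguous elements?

[4, 20, 9, 8] → sum 41
[20, 9, 8, 5] → sum 42
[9, 8, 5, 13] → sum 35
[8, 5, 13, 16] → sum 42
[5, 13, 16, 17] → sum 51
[13, 16, 17, 9] → sum 55
[16, 17, 9, 10] → sum 52
[17, 9, 10, 14] → sum 50
[9, 10, 14, 17] → sum 50
[10, 14, 17, 8] → sum 49
[14, 17, 8, 19] → sum 58
[17, 8, 19, 24] → sum 68
[8, 19, 24, 17] → sum 68
[19, 24, 17, 11] → sum 71
[24, 17, 11, 15] → sum 67
[17, 11, 15, 13] → sum 56
[11, 15, 13, 19] → sum 58
[15, 13, 19, 8] → sum 55
[13, 19, 8, 15] → sum 55
[19, 8, 15, 17] → sum 59
Least of these is 35.

35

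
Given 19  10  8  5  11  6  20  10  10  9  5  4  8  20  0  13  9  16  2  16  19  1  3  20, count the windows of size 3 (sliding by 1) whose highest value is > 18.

11

19 10 8 → max 19  > 18 ✓
10 8 5 → max 10
8 5 11 → max 11
5 11 6 → max 11
11 6 20 → max 20  > 18 ✓
6 20 10 → max 20  > 18 ✓
20 10 10 → max 20  > 18 ✓
10 10 9 → max 10
10 9 5 → max 10
9 5 4 → max 9
5 4 8 → max 8
4 8 20 → max 20  > 18 ✓
8 20 0 → max 20  > 18 ✓
20 0 13 → max 20  > 18 ✓
0 13 9 → max 13
13 9 16 → max 16
9 16 2 → max 16
16 2 16 → max 16
2 16 19 → max 19  > 18 ✓
16 19 1 → max 19  > 18 ✓
19 1 3 → max 19  > 18 ✓
1 3 20 → max 20  > 18 ✓
11 windows satisfy the condition.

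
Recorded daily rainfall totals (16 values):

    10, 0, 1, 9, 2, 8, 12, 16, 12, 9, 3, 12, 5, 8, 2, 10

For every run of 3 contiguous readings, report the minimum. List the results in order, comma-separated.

0, 0, 1, 2, 2, 8, 12, 9, 3, 3, 3, 5, 2, 2

Sliding a size-3 window across the 16 values:
(10, 0, 1) → min 0
(0, 1, 9) → min 0
(1, 9, 2) → min 1
(9, 2, 8) → min 2
(2, 8, 12) → min 2
(8, 12, 16) → min 8
(12, 16, 12) → min 12
(16, 12, 9) → min 9
(12, 9, 3) → min 3
(9, 3, 12) → min 3
(3, 12, 5) → min 3
(12, 5, 8) → min 5
(5, 8, 2) → min 2
(8, 2, 10) → min 2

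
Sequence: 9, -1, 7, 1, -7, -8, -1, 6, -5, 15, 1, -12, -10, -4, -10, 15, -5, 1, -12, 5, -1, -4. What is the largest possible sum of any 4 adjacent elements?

(9, -1, 7, 1) → sum 16
(-1, 7, 1, -7) → sum 0
(7, 1, -7, -8) → sum -7
(1, -7, -8, -1) → sum -15
(-7, -8, -1, 6) → sum -10
(-8, -1, 6, -5) → sum -8
(-1, 6, -5, 15) → sum 15
(6, -5, 15, 1) → sum 17
(-5, 15, 1, -12) → sum -1
(15, 1, -12, -10) → sum -6
(1, -12, -10, -4) → sum -25
(-12, -10, -4, -10) → sum -36
(-10, -4, -10, 15) → sum -9
(-4, -10, 15, -5) → sum -4
(-10, 15, -5, 1) → sum 1
(15, -5, 1, -12) → sum -1
(-5, 1, -12, 5) → sum -11
(1, -12, 5, -1) → sum -7
(-12, 5, -1, -4) → sum -12
Largest of these is 17.

17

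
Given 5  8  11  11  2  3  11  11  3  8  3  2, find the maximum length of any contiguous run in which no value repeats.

3

[5] len 1
[5, 8] len 2
[5, 8, 11] len 3
[11] len 1
[11, 2] len 2
[11, 2, 3] len 3
[2, 3, 11] len 3
[11] len 1
[11, 3] len 2
[11, 3, 8] len 3
[8, 3] len 2
[8, 3, 2] len 3
Longest all-distinct length: 3.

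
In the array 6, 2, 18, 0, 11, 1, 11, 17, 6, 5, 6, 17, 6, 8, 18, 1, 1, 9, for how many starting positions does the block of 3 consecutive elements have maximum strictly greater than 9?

(6, 2, 18) → max 18  > 9 ✓
(2, 18, 0) → max 18  > 9 ✓
(18, 0, 11) → max 18  > 9 ✓
(0, 11, 1) → max 11  > 9 ✓
(11, 1, 11) → max 11  > 9 ✓
(1, 11, 17) → max 17  > 9 ✓
(11, 17, 6) → max 17  > 9 ✓
(17, 6, 5) → max 17  > 9 ✓
(6, 5, 6) → max 6
(5, 6, 17) → max 17  > 9 ✓
(6, 17, 6) → max 17  > 9 ✓
(17, 6, 8) → max 17  > 9 ✓
(6, 8, 18) → max 18  > 9 ✓
(8, 18, 1) → max 18  > 9 ✓
(18, 1, 1) → max 18  > 9 ✓
(1, 1, 9) → max 9
14 windows satisfy the condition.

14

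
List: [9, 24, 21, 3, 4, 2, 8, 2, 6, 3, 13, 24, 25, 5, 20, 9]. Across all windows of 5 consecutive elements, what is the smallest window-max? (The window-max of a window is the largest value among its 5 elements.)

Window maxs for each of the 12 positions:
[9, 24, 21, 3, 4] → max 24
[24, 21, 3, 4, 2] → max 24
[21, 3, 4, 2, 8] → max 21
[3, 4, 2, 8, 2] → max 8
[4, 2, 8, 2, 6] → max 8
[2, 8, 2, 6, 3] → max 8
[8, 2, 6, 3, 13] → max 13
[2, 6, 3, 13, 24] → max 24
[6, 3, 13, 24, 25] → max 25
[3, 13, 24, 25, 5] → max 25
[13, 24, 25, 5, 20] → max 25
[24, 25, 5, 20, 9] → max 25
Smallest of these is 8.

8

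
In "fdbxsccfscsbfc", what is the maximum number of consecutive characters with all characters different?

6

add f: [f] len 1
add d: [f, d] len 2
add b: [f, d, b] len 3
add x: [f, d, b, x] len 4
add s: [f, d, b, x, s] len 5
add c: [f, d, b, x, s, c] len 6
add c (repeat c, move left end past it): [c] len 1
add f: [c, f] len 2
add s: [c, f, s] len 3
add c (repeat c, move left end past it): [f, s, c] len 3
add s (repeat s, move left end past it): [c, s] len 2
add b: [c, s, b] len 3
add f: [c, s, b, f] len 4
add c (repeat c, move left end past it): [s, b, f, c] len 4
Longest all-distinct length: 6.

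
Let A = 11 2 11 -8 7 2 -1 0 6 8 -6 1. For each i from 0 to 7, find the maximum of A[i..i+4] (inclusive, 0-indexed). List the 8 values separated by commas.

11 2 11 -8 7 → max 11
2 11 -8 7 2 → max 11
11 -8 7 2 -1 → max 11
-8 7 2 -1 0 → max 7
7 2 -1 0 6 → max 7
2 -1 0 6 8 → max 8
-1 0 6 8 -6 → max 8
0 6 8 -6 1 → max 8

11, 11, 11, 7, 7, 8, 8, 8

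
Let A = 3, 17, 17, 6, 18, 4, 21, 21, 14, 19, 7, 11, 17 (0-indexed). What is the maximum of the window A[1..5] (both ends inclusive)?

18

Elements at indices 1..5: 17, 17, 6, 18, 4
max(17, 17, 6, 18, 4) = 18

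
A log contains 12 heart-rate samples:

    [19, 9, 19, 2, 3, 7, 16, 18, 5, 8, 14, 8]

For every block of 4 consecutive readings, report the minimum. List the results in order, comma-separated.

2, 2, 2, 2, 3, 5, 5, 5, 5

(19, 9, 19, 2) → min 2
(9, 19, 2, 3) → min 2
(19, 2, 3, 7) → min 2
(2, 3, 7, 16) → min 2
(3, 7, 16, 18) → min 3
(7, 16, 18, 5) → min 5
(16, 18, 5, 8) → min 5
(18, 5, 8, 14) → min 5
(5, 8, 14, 8) → min 5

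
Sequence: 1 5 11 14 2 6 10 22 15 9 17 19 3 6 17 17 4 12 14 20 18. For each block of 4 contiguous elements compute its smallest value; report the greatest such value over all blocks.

12

Each size-4 window and its min:
(1, 5, 11, 14) → min 1
(5, 11, 14, 2) → min 2
(11, 14, 2, 6) → min 2
(14, 2, 6, 10) → min 2
(2, 6, 10, 22) → min 2
(6, 10, 22, 15) → min 6
(10, 22, 15, 9) → min 9
(22, 15, 9, 17) → min 9
(15, 9, 17, 19) → min 9
(9, 17, 19, 3) → min 3
(17, 19, 3, 6) → min 3
(19, 3, 6, 17) → min 3
(3, 6, 17, 17) → min 3
(6, 17, 17, 4) → min 4
(17, 17, 4, 12) → min 4
(17, 4, 12, 14) → min 4
(4, 12, 14, 20) → min 4
(12, 14, 20, 18) → min 12
Greatest of these is 12.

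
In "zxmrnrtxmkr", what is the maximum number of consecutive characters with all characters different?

add z: [z] len 1
add x: [z, x] len 2
add m: [z, x, m] len 3
add r: [z, x, m, r] len 4
add n: [z, x, m, r, n] len 5
add r (repeat r, move left end past it): [n, r] len 2
add t: [n, r, t] len 3
add x: [n, r, t, x] len 4
add m: [n, r, t, x, m] len 5
add k: [n, r, t, x, m, k] len 6
add r (repeat r, move left end past it): [t, x, m, k, r] len 5
Longest all-distinct length: 6.

6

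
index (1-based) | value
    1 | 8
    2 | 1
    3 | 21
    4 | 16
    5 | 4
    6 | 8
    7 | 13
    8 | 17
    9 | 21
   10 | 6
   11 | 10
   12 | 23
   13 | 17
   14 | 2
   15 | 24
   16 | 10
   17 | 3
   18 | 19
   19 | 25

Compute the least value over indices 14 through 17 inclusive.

2

Elements at indices 14..17: 2, 24, 10, 3
min(2, 24, 10, 3) = 2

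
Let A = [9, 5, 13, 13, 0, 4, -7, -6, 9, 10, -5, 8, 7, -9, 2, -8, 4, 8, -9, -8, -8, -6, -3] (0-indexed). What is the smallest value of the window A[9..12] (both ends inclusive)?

-5

Elements at indices 9..12: 10, -5, 8, 7
min(10, -5, 8, 7) = -5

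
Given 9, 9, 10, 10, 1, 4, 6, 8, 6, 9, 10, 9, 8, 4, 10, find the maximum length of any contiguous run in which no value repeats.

[9] len 1
[9] len 1
[9, 10] len 2
[10] len 1
[10, 1] len 2
[10, 1, 4] len 3
[10, 1, 4, 6] len 4
[10, 1, 4, 6, 8] len 5
[8, 6] len 2
[8, 6, 9] len 3
[8, 6, 9, 10] len 4
[10, 9] len 2
[10, 9, 8] len 3
[10, 9, 8, 4] len 4
[9, 8, 4, 10] len 4
Longest all-distinct length: 5.

5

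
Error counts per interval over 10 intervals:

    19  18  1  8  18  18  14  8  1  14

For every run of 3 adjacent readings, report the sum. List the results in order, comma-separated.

38, 27, 27, 44, 50, 40, 23, 23

19 18 1 → sum 38
18 1 8 → sum 27
1 8 18 → sum 27
8 18 18 → sum 44
18 18 14 → sum 50
18 14 8 → sum 40
14 8 1 → sum 23
8 1 14 → sum 23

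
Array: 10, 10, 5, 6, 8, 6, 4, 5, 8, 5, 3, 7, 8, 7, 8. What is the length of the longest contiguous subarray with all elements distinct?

[10] len 1
[10] len 1
[10, 5] len 2
[10, 5, 6] len 3
[10, 5, 6, 8] len 4
[8, 6] len 2
[8, 6, 4] len 3
[8, 6, 4, 5] len 4
[6, 4, 5, 8] len 4
[8, 5] len 2
[8, 5, 3] len 3
[8, 5, 3, 7] len 4
[5, 3, 7, 8] len 4
[8, 7] len 2
[7, 8] len 2
Longest all-distinct length: 4.

4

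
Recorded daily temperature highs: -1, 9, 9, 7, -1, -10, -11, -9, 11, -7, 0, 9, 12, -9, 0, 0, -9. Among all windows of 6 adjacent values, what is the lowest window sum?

Each size-6 window and its sum:
-1 9 9 7 -1 -10 → sum 13
9 9 7 -1 -10 -11 → sum 3
9 7 -1 -10 -11 -9 → sum -15
7 -1 -10 -11 -9 11 → sum -13
-1 -10 -11 -9 11 -7 → sum -27
-10 -11 -9 11 -7 0 → sum -26
-11 -9 11 -7 0 9 → sum -7
-9 11 -7 0 9 12 → sum 16
11 -7 0 9 12 -9 → sum 16
-7 0 9 12 -9 0 → sum 5
0 9 12 -9 0 0 → sum 12
9 12 -9 0 0 -9 → sum 3
Lowest of these is -27.

-27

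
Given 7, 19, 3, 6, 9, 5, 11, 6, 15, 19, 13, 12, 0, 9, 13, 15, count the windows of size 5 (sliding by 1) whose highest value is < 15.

[7, 19, 3, 6, 9] → max 19
[19, 3, 6, 9, 5] → max 19
[3, 6, 9, 5, 11] → max 11  < 15 ✓
[6, 9, 5, 11, 6] → max 11  < 15 ✓
[9, 5, 11, 6, 15] → max 15
[5, 11, 6, 15, 19] → max 19
[11, 6, 15, 19, 13] → max 19
[6, 15, 19, 13, 12] → max 19
[15, 19, 13, 12, 0] → max 19
[19, 13, 12, 0, 9] → max 19
[13, 12, 0, 9, 13] → max 13  < 15 ✓
[12, 0, 9, 13, 15] → max 15
3 windows satisfy the condition.

3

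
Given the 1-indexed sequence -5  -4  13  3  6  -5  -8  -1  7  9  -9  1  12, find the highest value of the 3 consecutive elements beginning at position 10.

Elements at indices 10..12: 9, -9, 1
max(9, -9, 1) = 9

9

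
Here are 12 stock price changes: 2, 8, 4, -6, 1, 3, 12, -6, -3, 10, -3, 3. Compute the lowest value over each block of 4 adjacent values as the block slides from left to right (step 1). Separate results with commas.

[2, 8, 4, -6] → min -6
[8, 4, -6, 1] → min -6
[4, -6, 1, 3] → min -6
[-6, 1, 3, 12] → min -6
[1, 3, 12, -6] → min -6
[3, 12, -6, -3] → min -6
[12, -6, -3, 10] → min -6
[-6, -3, 10, -3] → min -6
[-3, 10, -3, 3] → min -3

-6, -6, -6, -6, -6, -6, -6, -6, -3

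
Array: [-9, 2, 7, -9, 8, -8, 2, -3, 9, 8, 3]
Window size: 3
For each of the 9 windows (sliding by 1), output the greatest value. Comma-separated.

(-9, 2, 7) → max 7
(2, 7, -9) → max 7
(7, -9, 8) → max 8
(-9, 8, -8) → max 8
(8, -8, 2) → max 8
(-8, 2, -3) → max 2
(2, -3, 9) → max 9
(-3, 9, 8) → max 9
(9, 8, 3) → max 9

7, 7, 8, 8, 8, 2, 9, 9, 9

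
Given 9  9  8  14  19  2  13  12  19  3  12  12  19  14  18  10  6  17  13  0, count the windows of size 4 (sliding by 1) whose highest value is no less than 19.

12

(9, 9, 8, 14) → max 14
(9, 8, 14, 19) → max 19  ≥ 19 ✓
(8, 14, 19, 2) → max 19  ≥ 19 ✓
(14, 19, 2, 13) → max 19  ≥ 19 ✓
(19, 2, 13, 12) → max 19  ≥ 19 ✓
(2, 13, 12, 19) → max 19  ≥ 19 ✓
(13, 12, 19, 3) → max 19  ≥ 19 ✓
(12, 19, 3, 12) → max 19  ≥ 19 ✓
(19, 3, 12, 12) → max 19  ≥ 19 ✓
(3, 12, 12, 19) → max 19  ≥ 19 ✓
(12, 12, 19, 14) → max 19  ≥ 19 ✓
(12, 19, 14, 18) → max 19  ≥ 19 ✓
(19, 14, 18, 10) → max 19  ≥ 19 ✓
(14, 18, 10, 6) → max 18
(18, 10, 6, 17) → max 18
(10, 6, 17, 13) → max 17
(6, 17, 13, 0) → max 17
12 windows satisfy the condition.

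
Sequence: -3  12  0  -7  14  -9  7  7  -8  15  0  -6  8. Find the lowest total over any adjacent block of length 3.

(-3, 12, 0) → sum 9
(12, 0, -7) → sum 5
(0, -7, 14) → sum 7
(-7, 14, -9) → sum -2
(14, -9, 7) → sum 12
(-9, 7, 7) → sum 5
(7, 7, -8) → sum 6
(7, -8, 15) → sum 14
(-8, 15, 0) → sum 7
(15, 0, -6) → sum 9
(0, -6, 8) → sum 2
Lowest of these is -2.

-2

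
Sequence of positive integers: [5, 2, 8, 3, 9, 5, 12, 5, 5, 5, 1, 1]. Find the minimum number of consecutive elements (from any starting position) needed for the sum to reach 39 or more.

6

Extend right; whenever the sum reaches 39, record the length and shrink from the left:
add 5: running sum 5 < 39
add 2: running sum 7 < 39
add 8: running sum 15 < 39
add 3: running sum 18 < 39
add 9: running sum 27 < 39
add 5: running sum 32 < 39
add 12: shortest ending here [2, 8, 3, 9, 5, 12] sum 39, len 6
add 5: shortest ending here [8, 3, 9, 5, 12, 5] sum 42, len 6
add 5: shortest ending here [3, 9, 5, 12, 5, 5] sum 39, len 6
add 5: shortest ending here [9, 5, 12, 5, 5, 5] sum 41, len 6
add 1: shortest ending here [9, 5, 12, 5, 5, 5, 1] sum 42, len 7
add 1: shortest ending here [9, 5, 12, 5, 5, 5, 1, 1] sum 43, len 8
Shortest qualifying length: 6.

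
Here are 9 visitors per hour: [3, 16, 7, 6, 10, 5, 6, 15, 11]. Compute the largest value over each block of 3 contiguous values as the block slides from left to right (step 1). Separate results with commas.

(3, 16, 7) → max 16
(16, 7, 6) → max 16
(7, 6, 10) → max 10
(6, 10, 5) → max 10
(10, 5, 6) → max 10
(5, 6, 15) → max 15
(6, 15, 11) → max 15

16, 16, 10, 10, 10, 15, 15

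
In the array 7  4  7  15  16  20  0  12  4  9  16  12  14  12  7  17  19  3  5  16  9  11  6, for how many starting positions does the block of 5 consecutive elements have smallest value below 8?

18

(7, 4, 7, 15, 16) → min 4  < 8 ✓
(4, 7, 15, 16, 20) → min 4  < 8 ✓
(7, 15, 16, 20, 0) → min 0  < 8 ✓
(15, 16, 20, 0, 12) → min 0  < 8 ✓
(16, 20, 0, 12, 4) → min 0  < 8 ✓
(20, 0, 12, 4, 9) → min 0  < 8 ✓
(0, 12, 4, 9, 16) → min 0  < 8 ✓
(12, 4, 9, 16, 12) → min 4  < 8 ✓
(4, 9, 16, 12, 14) → min 4  < 8 ✓
(9, 16, 12, 14, 12) → min 9
(16, 12, 14, 12, 7) → min 7  < 8 ✓
(12, 14, 12, 7, 17) → min 7  < 8 ✓
(14, 12, 7, 17, 19) → min 7  < 8 ✓
(12, 7, 17, 19, 3) → min 3  < 8 ✓
(7, 17, 19, 3, 5) → min 3  < 8 ✓
(17, 19, 3, 5, 16) → min 3  < 8 ✓
(19, 3, 5, 16, 9) → min 3  < 8 ✓
(3, 5, 16, 9, 11) → min 3  < 8 ✓
(5, 16, 9, 11, 6) → min 5  < 8 ✓
18 windows satisfy the condition.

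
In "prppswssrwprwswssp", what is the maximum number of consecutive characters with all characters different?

4

[p] len 1
[p, r] len 2
[r, p] len 2
[p] len 1
[p, s] len 2
[p, s, w] len 3
[w, s] len 2
[s] len 1
[s, r] len 2
[s, r, w] len 3
[s, r, w, p] len 4
[w, p, r] len 3
[p, r, w] len 3
[p, r, w, s] len 4
[s, w] len 2
[w, s] len 2
[s] len 1
[s, p] len 2
Longest all-distinct length: 4.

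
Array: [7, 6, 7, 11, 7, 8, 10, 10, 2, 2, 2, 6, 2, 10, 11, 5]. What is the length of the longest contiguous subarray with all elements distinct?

add 7: [7] len 1
add 6: [7, 6] len 2
add 7 (repeat 7, move left end past it): [6, 7] len 2
add 11: [6, 7, 11] len 3
add 7 (repeat 7, move left end past it): [11, 7] len 2
add 8: [11, 7, 8] len 3
add 10: [11, 7, 8, 10] len 4
add 10 (repeat 10, move left end past it): [10] len 1
add 2: [10, 2] len 2
add 2 (repeat 2, move left end past it): [2] len 1
add 2 (repeat 2, move left end past it): [2] len 1
add 6: [2, 6] len 2
add 2 (repeat 2, move left end past it): [6, 2] len 2
add 10: [6, 2, 10] len 3
add 11: [6, 2, 10, 11] len 4
add 5: [6, 2, 10, 11, 5] len 5
Longest all-distinct length: 5.

5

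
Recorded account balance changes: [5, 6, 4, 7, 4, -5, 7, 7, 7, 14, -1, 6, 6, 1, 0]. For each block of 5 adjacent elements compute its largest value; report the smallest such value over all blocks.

6

[5, 6, 4, 7, 4] → max 7
[6, 4, 7, 4, -5] → max 7
[4, 7, 4, -5, 7] → max 7
[7, 4, -5, 7, 7] → max 7
[4, -5, 7, 7, 7] → max 7
[-5, 7, 7, 7, 14] → max 14
[7, 7, 7, 14, -1] → max 14
[7, 7, 14, -1, 6] → max 14
[7, 14, -1, 6, 6] → max 14
[14, -1, 6, 6, 1] → max 14
[-1, 6, 6, 1, 0] → max 6
Smallest of these is 6.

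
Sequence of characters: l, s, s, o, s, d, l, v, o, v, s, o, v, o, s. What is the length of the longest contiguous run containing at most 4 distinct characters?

[l] 1 distinct, len 1
[l, s] 2 distinct, len 2
[l, s, s] 2 distinct, len 3
[l, s, s, o] 3 distinct, len 4
[l, s, s, o, s] 3 distinct, len 5
[l, s, s, o, s, d] 4 distinct, len 6
[l, s, s, o, s, d, l] 4 distinct, len 7
[s, d, l, v] 4 distinct, len 4
[d, l, v, o] 4 distinct, len 4
[d, l, v, o, v] 4 distinct, len 5
[l, v, o, v, s] 4 distinct, len 5
[l, v, o, v, s, o] 4 distinct, len 6
[l, v, o, v, s, o, v] 4 distinct, len 7
[l, v, o, v, s, o, v, o] 4 distinct, len 8
[l, v, o, v, s, o, v, o, s] 4 distinct, len 9
Longest length with ≤4 distinct: 9.

9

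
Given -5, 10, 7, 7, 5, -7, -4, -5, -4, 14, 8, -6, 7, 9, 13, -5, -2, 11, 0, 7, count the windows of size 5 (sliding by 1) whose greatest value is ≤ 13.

11

(-5, 10, 7, 7, 5) → max 10  ≤ 13 ✓
(10, 7, 7, 5, -7) → max 10  ≤ 13 ✓
(7, 7, 5, -7, -4) → max 7  ≤ 13 ✓
(7, 5, -7, -4, -5) → max 7  ≤ 13 ✓
(5, -7, -4, -5, -4) → max 5  ≤ 13 ✓
(-7, -4, -5, -4, 14) → max 14
(-4, -5, -4, 14, 8) → max 14
(-5, -4, 14, 8, -6) → max 14
(-4, 14, 8, -6, 7) → max 14
(14, 8, -6, 7, 9) → max 14
(8, -6, 7, 9, 13) → max 13  ≤ 13 ✓
(-6, 7, 9, 13, -5) → max 13  ≤ 13 ✓
(7, 9, 13, -5, -2) → max 13  ≤ 13 ✓
(9, 13, -5, -2, 11) → max 13  ≤ 13 ✓
(13, -5, -2, 11, 0) → max 13  ≤ 13 ✓
(-5, -2, 11, 0, 7) → max 11  ≤ 13 ✓
11 windows satisfy the condition.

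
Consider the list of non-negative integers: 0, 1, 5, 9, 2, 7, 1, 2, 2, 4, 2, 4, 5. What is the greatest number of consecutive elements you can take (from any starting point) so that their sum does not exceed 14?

5

[0] sum 0 len 1
[0, 1] sum 1 len 2
[0, 1, 5] sum 6 len 3
[5, 9] sum 14 len 2
[9, 2] sum 11 len 2
[2, 7] sum 9 len 2
[2, 7, 1] sum 10 len 3
[2, 7, 1, 2] sum 12 len 4
[2, 7, 1, 2, 2] sum 14 len 5
[1, 2, 2, 4] sum 9 len 4
[1, 2, 2, 4, 2] sum 11 len 5
[2, 2, 4, 2, 4] sum 14 len 5
[2, 4, 5] sum 11 len 3
Longest length seen: 5.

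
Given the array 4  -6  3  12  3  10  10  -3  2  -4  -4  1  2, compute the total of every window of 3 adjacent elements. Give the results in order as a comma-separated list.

1, 9, 18, 25, 23, 17, 9, -5, -6, -7, -1

Sliding a size-3 window across the 13 values:
[4, -6, 3] → sum 1
[-6, 3, 12] → sum 9
[3, 12, 3] → sum 18
[12, 3, 10] → sum 25
[3, 10, 10] → sum 23
[10, 10, -3] → sum 17
[10, -3, 2] → sum 9
[-3, 2, -4] → sum -5
[2, -4, -4] → sum -6
[-4, -4, 1] → sum -7
[-4, 1, 2] → sum -1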